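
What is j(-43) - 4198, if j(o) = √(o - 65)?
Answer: -4198 + 6*I*√3 ≈ -4198.0 + 10.392*I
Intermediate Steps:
j(o) = √(-65 + o)
j(-43) - 4198 = √(-65 - 43) - 4198 = √(-108) - 4198 = 6*I*√3 - 4198 = -4198 + 6*I*√3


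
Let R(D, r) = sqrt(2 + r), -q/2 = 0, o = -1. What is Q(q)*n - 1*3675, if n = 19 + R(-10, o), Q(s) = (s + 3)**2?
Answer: -3495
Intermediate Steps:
q = 0 (q = -2*0 = 0)
Q(s) = (3 + s)**2
n = 20 (n = 19 + sqrt(2 - 1) = 19 + sqrt(1) = 19 + 1 = 20)
Q(q)*n - 1*3675 = (3 + 0)**2*20 - 1*3675 = 3**2*20 - 3675 = 9*20 - 3675 = 180 - 3675 = -3495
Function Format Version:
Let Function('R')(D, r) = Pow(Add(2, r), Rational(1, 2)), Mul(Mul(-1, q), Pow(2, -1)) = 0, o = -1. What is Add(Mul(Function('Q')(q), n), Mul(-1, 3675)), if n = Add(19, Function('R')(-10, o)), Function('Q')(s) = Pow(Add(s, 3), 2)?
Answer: -3495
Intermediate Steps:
q = 0 (q = Mul(-2, 0) = 0)
Function('Q')(s) = Pow(Add(3, s), 2)
n = 20 (n = Add(19, Pow(Add(2, -1), Rational(1, 2))) = Add(19, Pow(1, Rational(1, 2))) = Add(19, 1) = 20)
Add(Mul(Function('Q')(q), n), Mul(-1, 3675)) = Add(Mul(Pow(Add(3, 0), 2), 20), Mul(-1, 3675)) = Add(Mul(Pow(3, 2), 20), -3675) = Add(Mul(9, 20), -3675) = Add(180, -3675) = -3495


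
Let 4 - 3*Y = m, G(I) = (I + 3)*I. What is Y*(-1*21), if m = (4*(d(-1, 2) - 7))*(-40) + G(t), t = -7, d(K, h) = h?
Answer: 5768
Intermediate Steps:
G(I) = I*(3 + I) (G(I) = (3 + I)*I = I*(3 + I))
m = 828 (m = (4*(2 - 7))*(-40) - 7*(3 - 7) = (4*(-5))*(-40) - 7*(-4) = -20*(-40) + 28 = 800 + 28 = 828)
Y = -824/3 (Y = 4/3 - ⅓*828 = 4/3 - 276 = -824/3 ≈ -274.67)
Y*(-1*21) = -(-824)*21/3 = -824/3*(-21) = 5768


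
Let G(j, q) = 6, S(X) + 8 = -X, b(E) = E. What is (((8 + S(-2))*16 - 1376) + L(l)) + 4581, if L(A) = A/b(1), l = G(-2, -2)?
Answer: 3243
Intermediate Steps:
S(X) = -8 - X
l = 6
L(A) = A (L(A) = A/1 = A*1 = A)
(((8 + S(-2))*16 - 1376) + L(l)) + 4581 = (((8 + (-8 - 1*(-2)))*16 - 1376) + 6) + 4581 = (((8 + (-8 + 2))*16 - 1376) + 6) + 4581 = (((8 - 6)*16 - 1376) + 6) + 4581 = ((2*16 - 1376) + 6) + 4581 = ((32 - 1376) + 6) + 4581 = (-1344 + 6) + 4581 = -1338 + 4581 = 3243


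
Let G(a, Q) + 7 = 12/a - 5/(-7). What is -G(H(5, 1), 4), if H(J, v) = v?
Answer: -40/7 ≈ -5.7143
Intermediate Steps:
G(a, Q) = -44/7 + 12/a (G(a, Q) = -7 + (12/a - 5/(-7)) = -7 + (12/a - 5*(-⅐)) = -7 + (12/a + 5/7) = -7 + (5/7 + 12/a) = -44/7 + 12/a)
-G(H(5, 1), 4) = -(-44/7 + 12/1) = -(-44/7 + 12*1) = -(-44/7 + 12) = -1*40/7 = -40/7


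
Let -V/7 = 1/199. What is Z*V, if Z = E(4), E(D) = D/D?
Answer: -7/199 ≈ -0.035176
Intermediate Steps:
E(D) = 1
Z = 1
V = -7/199 ≈ -0.035176
Z*V = 1*(-7/199) = -7/199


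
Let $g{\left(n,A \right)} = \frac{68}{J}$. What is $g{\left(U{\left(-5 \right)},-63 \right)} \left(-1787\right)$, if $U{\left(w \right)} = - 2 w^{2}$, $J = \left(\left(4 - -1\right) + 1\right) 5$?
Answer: $- \frac{60758}{15} \approx -4050.5$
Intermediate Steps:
$J = 30$ ($J = \left(\left(4 + 1\right) + 1\right) 5 = \left(5 + 1\right) 5 = 6 \cdot 5 = 30$)
$g{\left(n,A \right)} = \frac{34}{15}$ ($g{\left(n,A \right)} = \frac{68}{30} = 68 \cdot \frac{1}{30} = \frac{34}{15}$)
$g{\left(U{\left(-5 \right)},-63 \right)} \left(-1787\right) = \frac{34}{15} \left(-1787\right) = - \frac{60758}{15}$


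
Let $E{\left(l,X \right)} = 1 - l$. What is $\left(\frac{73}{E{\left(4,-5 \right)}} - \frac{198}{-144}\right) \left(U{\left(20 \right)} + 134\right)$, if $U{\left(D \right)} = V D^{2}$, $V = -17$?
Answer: $\frac{612161}{4} \approx 1.5304 \cdot 10^{5}$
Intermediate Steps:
$U{\left(D \right)} = - 17 D^{2}$
$\left(\frac{73}{E{\left(4,-5 \right)}} - \frac{198}{-144}\right) \left(U{\left(20 \right)} + 134\right) = \left(\frac{73}{1 - 4} - \frac{198}{-144}\right) \left(- 17 \cdot 20^{2} + 134\right) = \left(\frac{73}{1 - 4} - - \frac{11}{8}\right) \left(\left(-17\right) 400 + 134\right) = \left(\frac{73}{-3} + \frac{11}{8}\right) \left(-6800 + 134\right) = \left(73 \left(- \frac{1}{3}\right) + \frac{11}{8}\right) \left(-6666\right) = \left(- \frac{73}{3} + \frac{11}{8}\right) \left(-6666\right) = \left(- \frac{551}{24}\right) \left(-6666\right) = \frac{612161}{4}$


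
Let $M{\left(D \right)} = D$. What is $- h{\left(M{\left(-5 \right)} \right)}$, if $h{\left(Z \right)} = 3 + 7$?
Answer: $-10$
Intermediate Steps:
$h{\left(Z \right)} = 10$
$- h{\left(M{\left(-5 \right)} \right)} = \left(-1\right) 10 = -10$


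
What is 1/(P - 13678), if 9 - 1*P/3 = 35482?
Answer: -1/120097 ≈ -8.3266e-6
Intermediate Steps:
P = -106419 (P = 27 - 3*35482 = 27 - 106446 = -106419)
1/(P - 13678) = 1/(-106419 - 13678) = 1/(-120097) = -1/120097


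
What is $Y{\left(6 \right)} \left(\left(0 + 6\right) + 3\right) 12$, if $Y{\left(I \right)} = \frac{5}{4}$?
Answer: $135$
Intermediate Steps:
$Y{\left(I \right)} = \frac{5}{4}$ ($Y{\left(I \right)} = 5 \cdot \frac{1}{4} = \frac{5}{4}$)
$Y{\left(6 \right)} \left(\left(0 + 6\right) + 3\right) 12 = \frac{5 \left(\left(0 + 6\right) + 3\right)}{4} \cdot 12 = \frac{5 \left(6 + 3\right)}{4} \cdot 12 = \frac{5}{4} \cdot 9 \cdot 12 = \frac{45}{4} \cdot 12 = 135$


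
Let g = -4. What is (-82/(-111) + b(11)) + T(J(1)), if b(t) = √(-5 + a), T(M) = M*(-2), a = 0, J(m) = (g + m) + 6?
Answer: -584/111 + I*√5 ≈ -5.2613 + 2.2361*I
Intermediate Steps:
J(m) = 2 + m (J(m) = (-4 + m) + 6 = 2 + m)
T(M) = -2*M
b(t) = I*√5 (b(t) = √(-5 + 0) = √(-5) = I*√5)
(-82/(-111) + b(11)) + T(J(1)) = (-82/(-111) + I*√5) - 2*(2 + 1) = (-82*(-1/111) + I*√5) - 2*3 = (82/111 + I*√5) - 6 = -584/111 + I*√5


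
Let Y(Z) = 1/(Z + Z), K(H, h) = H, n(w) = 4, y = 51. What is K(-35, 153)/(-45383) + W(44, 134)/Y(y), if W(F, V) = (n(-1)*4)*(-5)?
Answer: -370325245/45383 ≈ -8160.0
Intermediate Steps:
Y(Z) = 1/(2*Z)
W(F, V) = -80 (W(F, V) = (4*4)*(-5) = 16*(-5) = -80)
K(-35, 153)/(-45383) + W(44, 134)/Y(y) = -35/(-45383) - 80/((½)/51) = -35*(-1/45383) - 80/((½)*(1/51)) = 35/45383 - 80/1/102 = 35/45383 - 80*102 = 35/45383 - 8160 = -370325245/45383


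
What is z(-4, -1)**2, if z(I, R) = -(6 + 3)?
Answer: 81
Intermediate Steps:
z(I, R) = -9 (z(I, R) = -1*9 = -9)
z(-4, -1)**2 = (-9)**2 = 81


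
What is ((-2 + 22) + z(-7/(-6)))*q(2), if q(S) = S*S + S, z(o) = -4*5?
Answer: 0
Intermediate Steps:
z(o) = -20
q(S) = S + S**2 (q(S) = S**2 + S = S + S**2)
((-2 + 22) + z(-7/(-6)))*q(2) = ((-2 + 22) - 20)*(2*(1 + 2)) = (20 - 20)*(2*3) = 0*6 = 0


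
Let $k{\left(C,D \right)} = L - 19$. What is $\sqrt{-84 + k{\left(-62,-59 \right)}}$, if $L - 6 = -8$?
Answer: $i \sqrt{105} \approx 10.247 i$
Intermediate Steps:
$L = -2$ ($L = 6 - 8 = -2$)
$k{\left(C,D \right)} = -21$ ($k{\left(C,D \right)} = -2 - 19 = -21$)
$\sqrt{-84 + k{\left(-62,-59 \right)}} = \sqrt{-84 - 21} = \sqrt{-105} = i \sqrt{105}$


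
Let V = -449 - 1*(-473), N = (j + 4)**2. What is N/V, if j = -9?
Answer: 25/24 ≈ 1.0417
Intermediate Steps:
N = 25 (N = (-9 + 4)**2 = (-5)**2 = 25)
V = 24 (V = -449 + 473 = 24)
N/V = 25/24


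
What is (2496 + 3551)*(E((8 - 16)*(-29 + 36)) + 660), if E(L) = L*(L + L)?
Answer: 41917804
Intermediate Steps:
E(L) = 2*L² (E(L) = L*(2*L) = 2*L²)
(2496 + 3551)*(E((8 - 16)*(-29 + 36)) + 660) = (2496 + 3551)*(2*((8 - 16)*(-29 + 36))² + 660) = 6047*(2*(-8*7)² + 660) = 6047*(2*(-56)² + 660) = 6047*(2*3136 + 660) = 6047*(6272 + 660) = 6047*6932 = 41917804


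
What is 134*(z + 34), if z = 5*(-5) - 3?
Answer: 804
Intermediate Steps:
z = -28 (z = -25 - 3 = -28)
134*(z + 34) = 134*(-28 + 34) = 134*6 = 804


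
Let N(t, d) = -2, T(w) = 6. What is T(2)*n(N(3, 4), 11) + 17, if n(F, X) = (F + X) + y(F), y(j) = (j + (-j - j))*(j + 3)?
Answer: 83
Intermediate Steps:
y(j) = -j*(3 + j) (y(j) = (j - 2*j)*(3 + j) = (-j)*(3 + j) = -j*(3 + j))
n(F, X) = F + X - F*(3 + F) (n(F, X) = (F + X) - F*(3 + F) = F + X - F*(3 + F))
T(2)*n(N(3, 4), 11) + 17 = 6*(-2 + 11 - 1*(-2)*(3 - 2)) + 17 = 6*(-2 + 11 - 1*(-2)*1) + 17 = 6*(-2 + 11 + 2) + 17 = 6*11 + 17 = 66 + 17 = 83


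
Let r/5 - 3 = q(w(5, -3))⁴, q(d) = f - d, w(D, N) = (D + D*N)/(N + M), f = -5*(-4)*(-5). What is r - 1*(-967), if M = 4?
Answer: 328050982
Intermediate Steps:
f = -100 (f = 20*(-5) = -100)
w(D, N) = (D + D*N)/(4 + N) (w(D, N) = (D + D*N)/(N + 4) = (D + D*N)/(4 + N))
q(d) = -100 - d
r = 328050015 (r = 15 + 5*(-100 - 5*(1 - 3)/(4 - 3))⁴ = 15 + 5*(-100 - 5*(-2)/1)⁴ = 15 + 5*(-100 - 5*(-2))⁴ = 15 + 5*(-100 - 1*(-10))⁴ = 15 + 5*(-100 + 10)⁴ = 15 + 5*(-90)⁴ = 15 + 5*65610000 = 15 + 328050000 = 328050015)
r - 1*(-967) = 328050015 - 1*(-967) = 328050015 + 967 = 328050982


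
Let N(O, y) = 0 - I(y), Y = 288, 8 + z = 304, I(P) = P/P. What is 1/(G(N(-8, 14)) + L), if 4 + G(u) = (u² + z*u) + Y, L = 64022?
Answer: 1/64011 ≈ 1.5622e-5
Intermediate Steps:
I(P) = 1
z = 296 (z = -8 + 304 = 296)
N(O, y) = -1 (N(O, y) = 0 - 1*1 = 0 - 1 = -1)
G(u) = 284 + u² + 296*u (G(u) = -4 + ((u² + 296*u) + 288) = -4 + (288 + u² + 296*u) = 284 + u² + 296*u)
1/(G(N(-8, 14)) + L) = 1/((284 + (-1)² + 296*(-1)) + 64022) = 1/((284 + 1 - 296) + 64022) = 1/(-11 + 64022) = 1/64011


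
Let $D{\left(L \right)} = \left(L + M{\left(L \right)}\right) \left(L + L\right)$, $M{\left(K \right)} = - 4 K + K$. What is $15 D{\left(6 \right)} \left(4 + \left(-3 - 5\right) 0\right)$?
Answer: $-8640$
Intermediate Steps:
$M{\left(K \right)} = - 3 K$
$D{\left(L \right)} = - 4 L^{2}$ ($D{\left(L \right)} = \left(L - 3 L\right) \left(L + L\right) = - 2 L 2 L = - 4 L^{2}$)
$15 D{\left(6 \right)} \left(4 + \left(-3 - 5\right) 0\right) = 15 \left(- 4 \cdot 6^{2}\right) \left(4 + \left(-3 - 5\right) 0\right) = 15 \left(\left(-4\right) 36\right) \left(4 + \left(-3 - 5\right) 0\right) = 15 \left(-144\right) \left(4 - 0\right) = - 2160 \left(4 + 0\right) = \left(-2160\right) 4 = -8640$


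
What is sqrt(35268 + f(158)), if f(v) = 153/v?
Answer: sqrt(880454526)/158 ≈ 187.80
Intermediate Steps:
sqrt(35268 + f(158)) = sqrt(35268 + 153/158) = sqrt(5572497/158) = sqrt(880454526)/158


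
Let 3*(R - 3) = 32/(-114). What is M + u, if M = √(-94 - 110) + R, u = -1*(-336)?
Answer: 57953/171 + 2*I*√51 ≈ 338.91 + 14.283*I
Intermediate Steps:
u = 336
R = 497/171 (R = 3 + (32/(-114))/3 = 3 + (32*(-1/114))/3 = 3 + (⅓)*(-16/57) = 3 - 16/171 = 497/171 ≈ 2.9064)
M = 497/171 + 2*I*√51 (M = √(-94 - 110) + 497/171 = √(-204) + 497/171 = 2*I*√51 + 497/171 = 497/171 + 2*I*√51 ≈ 2.9064 + 14.283*I)
M + u = (497/171 + 2*I*√51) + 336 = 57953/171 + 2*I*√51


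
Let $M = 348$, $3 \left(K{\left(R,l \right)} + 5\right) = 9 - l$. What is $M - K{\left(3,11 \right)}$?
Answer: $\frac{1061}{3} \approx 353.67$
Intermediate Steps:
$K{\left(R,l \right)} = -2 - \frac{l}{3}$ ($K{\left(R,l \right)} = -5 + \frac{9 - l}{3} = -5 - \left(-3 + \frac{l}{3}\right) = -2 - \frac{l}{3}$)
$M - K{\left(3,11 \right)} = 348 - \left(-2 - \frac{11}{3}\right) = 348 - - \frac{17}{3} = 348 + \frac{17}{3} = \frac{1061}{3}$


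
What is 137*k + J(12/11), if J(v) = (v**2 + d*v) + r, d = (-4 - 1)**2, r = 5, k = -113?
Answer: -1869152/121 ≈ -15448.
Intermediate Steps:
d = 25 (d = (-5)**2 = 25)
J(v) = 5 + v**2 + 25*v (J(v) = (v**2 + 25*v) + 5 = 5 + v**2 + 25*v)
137*k + J(12/11) = 137*(-113) + (5 + (12/11)**2 + 25*(12/11)) = -15481 + (5 + (12*(1/11))**2 + 25*(12*(1/11))) = -15481 + (5 + (12/11)**2 + 25*(12/11)) = -15481 + (5 + 144/121 + 300/11) = -15481 + 4049/121 = -1869152/121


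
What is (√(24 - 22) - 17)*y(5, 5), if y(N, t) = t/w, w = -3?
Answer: 85/3 - 5*√2/3 ≈ 25.976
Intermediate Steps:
y(N, t) = -t/3 (y(N, t) = t/(-3) = t*(-⅓) = -t/3)
(√(24 - 22) - 17)*y(5, 5) = (√(24 - 22) - 17)*(-⅓*5) = (√2 - 17)*(-5/3) = (-17 + √2)*(-5/3) = 85/3 - 5*√2/3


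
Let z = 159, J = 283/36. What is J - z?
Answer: -5441/36 ≈ -151.14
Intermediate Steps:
J = 283/36 (J = 283*(1/36) = 283/36 ≈ 7.8611)
J - z = 283/36 - 1*159 = 283/36 - 159 = -5441/36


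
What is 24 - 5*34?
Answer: -146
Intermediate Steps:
24 - 5*34 = 24 - 170 = -146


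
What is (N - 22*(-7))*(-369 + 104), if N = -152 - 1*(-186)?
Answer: -49820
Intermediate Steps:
N = 34 (N = -152 + 186 = 34)
(N - 22*(-7))*(-369 + 104) = (34 - 22*(-7))*(-369 + 104) = (34 + 154)*(-265) = 188*(-265) = -49820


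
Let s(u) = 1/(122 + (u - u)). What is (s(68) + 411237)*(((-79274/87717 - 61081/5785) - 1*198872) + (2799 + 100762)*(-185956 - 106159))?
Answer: -77017976445489837098015153/6190802709 ≈ -1.2441e+16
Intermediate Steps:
s(u) = 1/122 (s(u) = 1/(122 + 0) = 1/122)
(s(68) + 411237)*(((-79274/87717 - 61081/5785) - 1*198872) + (2799 + 100762)*(-185956 - 106159)) = (1/122 + 411237)*(((-79274/87717 - 61081/5785) - 1*198872) + (2799 + 100762)*(-185956 - 106159)) = 50170915*(((-79274*1/87717 - 61081*1/5785) - 198872) + 103561*(-292115))/122 = 50170915*(((-79274/87717 - 61081/5785) - 198872) - 30251721515)/122 = 50170915*((-5816442167/507442845 - 198872) - 30251721515)/122 = 50170915*(-100921989913007/507442845 - 30251721515)/122 = (50170915/122)*(-15351120553709223182/507442845) = -77017976445489837098015153/6190802709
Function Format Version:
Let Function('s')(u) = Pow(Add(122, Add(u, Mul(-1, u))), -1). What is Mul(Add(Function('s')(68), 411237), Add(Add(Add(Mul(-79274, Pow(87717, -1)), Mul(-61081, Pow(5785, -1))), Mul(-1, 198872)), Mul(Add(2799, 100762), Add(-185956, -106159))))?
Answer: Rational(-77017976445489837098015153, 6190802709) ≈ -1.2441e+16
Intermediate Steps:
Function('s')(u) = Rational(1, 122) (Function('s')(u) = Pow(Add(122, 0), -1) = Pow(122, -1) = Rational(1, 122))
Mul(Add(Function('s')(68), 411237), Add(Add(Add(Mul(-79274, Pow(87717, -1)), Mul(-61081, Pow(5785, -1))), Mul(-1, 198872)), Mul(Add(2799, 100762), Add(-185956, -106159)))) = Mul(Add(Rational(1, 122), 411237), Add(Add(Add(Mul(-79274, Pow(87717, -1)), Mul(-61081, Pow(5785, -1))), Mul(-1, 198872)), Mul(Add(2799, 100762), Add(-185956, -106159)))) = Mul(Rational(50170915, 122), Add(Add(Add(Mul(-79274, Rational(1, 87717)), Mul(-61081, Rational(1, 5785))), -198872), Mul(103561, -292115))) = Mul(Rational(50170915, 122), Add(Add(Add(Rational(-79274, 87717), Rational(-61081, 5785)), -198872), -30251721515)) = Mul(Rational(50170915, 122), Add(Add(Rational(-5816442167, 507442845), -198872), -30251721515)) = Mul(Rational(50170915, 122), Add(Rational(-100921989913007, 507442845), -30251721515)) = Mul(Rational(50170915, 122), Rational(-15351120553709223182, 507442845)) = Rational(-77017976445489837098015153, 6190802709)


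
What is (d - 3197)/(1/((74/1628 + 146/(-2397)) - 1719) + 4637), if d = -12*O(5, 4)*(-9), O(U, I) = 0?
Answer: -289809843517/420346598623 ≈ -0.68945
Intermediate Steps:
d = 0 (d = -12*0*(-9) = 0*(-9) = 0)
(d - 3197)/(1/((74/1628 + 146/(-2397)) - 1719) + 4637) = (0 - 3197)/(1/((74/1628 + 146/(-2397)) - 1719) + 4637) = -3197/(1/((74*(1/1628) + 146*(-1/2397)) - 1719) + 4637) = -3197/(1/((1/22 - 146/2397) - 1719) + 4637) = -3197/(1/(-815/52734 - 1719) + 4637) = -3197/(1/(-90650561/52734) + 4637) = -3197/(-52734/90650561 + 4637) = -3197/420346598623/90650561 = -3197*90650561/420346598623 = -289809843517/420346598623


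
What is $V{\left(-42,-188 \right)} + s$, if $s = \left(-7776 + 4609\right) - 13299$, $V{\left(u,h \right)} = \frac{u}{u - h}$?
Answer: $- \frac{1202039}{73} \approx -16466.0$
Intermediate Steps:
$s = -16466$ ($s = -3167 - 13299 = -16466$)
$V{\left(-42,-188 \right)} + s = - \frac{42}{-42 - -188} - 16466 = - \frac{42}{-42 + 188} - 16466 = - \frac{42}{146} - 16466 = \left(-42\right) \frac{1}{146} - 16466 = - \frac{21}{73} - 16466 = - \frac{1202039}{73}$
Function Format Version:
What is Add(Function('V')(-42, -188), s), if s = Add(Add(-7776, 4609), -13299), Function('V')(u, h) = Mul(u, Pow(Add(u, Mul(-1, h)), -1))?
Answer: Rational(-1202039, 73) ≈ -16466.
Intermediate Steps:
s = -16466 (s = Add(-3167, -13299) = -16466)
Add(Function('V')(-42, -188), s) = Add(Mul(-42, Pow(Add(-42, Mul(-1, -188)), -1)), -16466) = Add(Mul(-42, Pow(Add(-42, 188), -1)), -16466) = Add(Mul(-42, Pow(146, -1)), -16466) = Add(Mul(-42, Rational(1, 146)), -16466) = Add(Rational(-21, 73), -16466) = Rational(-1202039, 73)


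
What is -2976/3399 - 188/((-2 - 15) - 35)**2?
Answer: -723843/765908 ≈ -0.94508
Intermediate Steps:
-2976/3399 - 188/((-2 - 15) - 35)**2 = -2976*1/3399 - 188/(-17 - 35)**2 = -992/1133 - 188/((-52)**2) = -992/1133 - 188/2704 = -992/1133 - 188*1/2704 = -992/1133 - 47/676 = -723843/765908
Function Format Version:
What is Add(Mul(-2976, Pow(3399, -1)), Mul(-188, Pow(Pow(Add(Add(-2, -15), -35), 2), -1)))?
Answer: Rational(-723843, 765908) ≈ -0.94508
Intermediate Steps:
Add(Mul(-2976, Pow(3399, -1)), Mul(-188, Pow(Pow(Add(Add(-2, -15), -35), 2), -1))) = Add(Mul(-2976, Rational(1, 3399)), Mul(-188, Pow(Pow(Add(-17, -35), 2), -1))) = Add(Rational(-992, 1133), Mul(-188, Pow(Pow(-52, 2), -1))) = Add(Rational(-992, 1133), Mul(-188, Pow(2704, -1))) = Add(Rational(-992, 1133), Mul(-188, Rational(1, 2704))) = Add(Rational(-992, 1133), Rational(-47, 676)) = Rational(-723843, 765908)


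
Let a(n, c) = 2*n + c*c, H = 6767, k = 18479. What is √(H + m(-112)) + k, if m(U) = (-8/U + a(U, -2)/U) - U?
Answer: 18479 + √1348683/14 ≈ 18562.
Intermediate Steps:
a(n, c) = c² + 2*n (a(n, c) = 2*n + c² = c² + 2*n)
m(U) = -U - 8/U + (4 + 2*U)/U (m(U) = (-8/U + ((-2)² + 2*U)/U) - U = (-8/U + (4 + 2*U)/U) - U = -U - 8/U + (4 + 2*U)/U)
√(H + m(-112)) + k = √(6767 + (2 - 1*(-112) - 4/(-112))) + 18479 = √(6767 + (2 + 112 - 4*(-1/112))) + 18479 = √(6767 + (2 + 112 + 1/28)) + 18479 = √(6767 + 3193/28) + 18479 = √(192669/28) + 18479 = √1348683/14 + 18479 = 18479 + √1348683/14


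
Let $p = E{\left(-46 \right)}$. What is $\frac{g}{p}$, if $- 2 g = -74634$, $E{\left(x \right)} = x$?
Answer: $- \frac{37317}{46} \approx -811.24$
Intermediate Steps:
$p = -46$
$g = 37317$ ($g = \left(- \frac{1}{2}\right) \left(-74634\right) = 37317$)
$\frac{g}{p} = \frac{37317}{-46} = 37317 \left(- \frac{1}{46}\right) = - \frac{37317}{46}$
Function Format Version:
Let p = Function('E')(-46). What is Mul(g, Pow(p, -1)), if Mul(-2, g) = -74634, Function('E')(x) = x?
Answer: Rational(-37317, 46) ≈ -811.24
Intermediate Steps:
p = -46
g = 37317 (g = Mul(Rational(-1, 2), -74634) = 37317)
Mul(g, Pow(p, -1)) = Mul(37317, Pow(-46, -1)) = Mul(37317, Rational(-1, 46)) = Rational(-37317, 46)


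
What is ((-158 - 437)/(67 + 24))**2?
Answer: 7225/169 ≈ 42.751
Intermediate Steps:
((-158 - 437)/(67 + 24))**2 = (-595/91)**2 = (-595*1/91)**2 = (-85/13)**2 = 7225/169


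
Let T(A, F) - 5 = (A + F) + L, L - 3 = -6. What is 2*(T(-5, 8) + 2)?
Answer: 14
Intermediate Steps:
L = -3 (L = 3 - 6 = -3)
T(A, F) = 2 + A + F (T(A, F) = 5 + ((A + F) - 3) = 5 + (-3 + A + F) = 2 + A + F)
2*(T(-5, 8) + 2) = 2*((2 - 5 + 8) + 2) = 2*(5 + 2) = 2*7 = 14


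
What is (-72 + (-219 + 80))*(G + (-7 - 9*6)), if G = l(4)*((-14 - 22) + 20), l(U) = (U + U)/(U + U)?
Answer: 16247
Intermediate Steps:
l(U) = 1 (l(U) = (2*U)/((2*U)) = (2*U)*(1/(2*U)) = 1)
G = -16 (G = 1*((-14 - 22) + 20) = 1*(-36 + 20) = 1*(-16) = -16)
(-72 + (-219 + 80))*(G + (-7 - 9*6)) = (-72 + (-219 + 80))*(-16 + (-7 - 9*6)) = (-72 - 139)*(-16 + (-7 - 54)) = -211*(-16 - 61) = -211*(-77) = 16247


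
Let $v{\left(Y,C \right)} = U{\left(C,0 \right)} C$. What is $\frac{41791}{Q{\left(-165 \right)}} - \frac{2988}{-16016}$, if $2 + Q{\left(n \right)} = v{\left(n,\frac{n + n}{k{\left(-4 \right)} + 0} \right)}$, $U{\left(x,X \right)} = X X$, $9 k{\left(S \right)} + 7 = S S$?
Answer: $- \frac{83664835}{4004} \approx -20895.0$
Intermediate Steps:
$k{\left(S \right)} = - \frac{7}{9} + \frac{S^{2}}{9}$ ($k{\left(S \right)} = - \frac{7}{9} + \frac{S S}{9} = - \frac{7}{9} + \frac{S^{2}}{9}$)
$U{\left(x,X \right)} = X^{2}$
$v{\left(Y,C \right)} = 0$ ($v{\left(Y,C \right)} = 0^{2} C = 0 C = 0$)
$Q{\left(n \right)} = -2$ ($Q{\left(n \right)} = -2 + 0 = -2$)
$\frac{41791}{Q{\left(-165 \right)}} - \frac{2988}{-16016} = \frac{41791}{-2} - \frac{2988}{-16016} = 41791 \left(- \frac{1}{2}\right) - - \frac{747}{4004} = - \frac{41791}{2} + \frac{747}{4004} = - \frac{83664835}{4004}$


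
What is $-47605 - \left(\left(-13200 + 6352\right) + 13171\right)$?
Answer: $-53928$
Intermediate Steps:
$-47605 - \left(\left(-13200 + 6352\right) + 13171\right) = -47605 - \left(-6848 + 13171\right) = -47605 - 6323 = -53928$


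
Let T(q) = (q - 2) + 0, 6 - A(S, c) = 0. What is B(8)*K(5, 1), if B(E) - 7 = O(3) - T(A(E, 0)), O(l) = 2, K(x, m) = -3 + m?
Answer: -10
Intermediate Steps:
A(S, c) = 6 (A(S, c) = 6 - 1*0 = 6 + 0 = 6)
T(q) = -2 + q (T(q) = (-2 + q) + 0 = -2 + q)
B(E) = 5 (B(E) = 7 + (2 - (-2 + 6)) = 7 + (2 - 1*4) = 7 + (2 - 4) = 7 - 2 = 5)
B(8)*K(5, 1) = 5*(-3 + 1) = 5*(-2) = -10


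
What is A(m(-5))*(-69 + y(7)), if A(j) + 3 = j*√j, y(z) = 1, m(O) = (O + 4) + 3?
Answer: 204 - 136*√2 ≈ 11.667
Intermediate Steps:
m(O) = 7 + O (m(O) = (4 + O) + 3 = 7 + O)
A(j) = -3 + j^(3/2) (A(j) = -3 + j*√j = -3 + j^(3/2))
A(m(-5))*(-69 + y(7)) = (-3 + (7 - 5)^(3/2))*(-69 + 1) = (-3 + 2^(3/2))*(-68) = (-3 + 2*√2)*(-68) = 204 - 136*√2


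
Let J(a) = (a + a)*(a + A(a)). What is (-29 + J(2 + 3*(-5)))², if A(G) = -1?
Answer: 112225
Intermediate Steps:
J(a) = 2*a*(-1 + a) (J(a) = (a + a)*(a - 1) = (2*a)*(-1 + a) = 2*a*(-1 + a))
(-29 + J(2 + 3*(-5)))² = (-29 + 2*(2 + 3*(-5))*(-1 + (2 + 3*(-5))))² = (-29 + 2*(2 - 15)*(-1 + (2 - 15)))² = (-29 + 2*(-13)*(-1 - 13))² = (-29 + 2*(-13)*(-14))² = (-29 + 364)² = 335² = 112225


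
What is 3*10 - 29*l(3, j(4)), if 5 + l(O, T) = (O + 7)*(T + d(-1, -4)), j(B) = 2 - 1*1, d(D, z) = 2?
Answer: -695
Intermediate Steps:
j(B) = 1 (j(B) = 2 - 1 = 1)
l(O, T) = -5 + (2 + T)*(7 + O) (l(O, T) = -5 + (O + 7)*(T + 2) = -5 + (7 + O)*(2 + T) = -5 + (2 + T)*(7 + O))
3*10 - 29*l(3, j(4)) = 3*10 - 29*(9 + 2*3 + 7*1 + 3*1) = 30 - 29*(9 + 6 + 7 + 3) = 30 - 29*25 = 30 - 725 = -695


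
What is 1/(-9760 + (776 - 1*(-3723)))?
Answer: -1/5261 ≈ -0.00019008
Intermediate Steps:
1/(-9760 + (776 - 1*(-3723))) = 1/(-9760 + (776 + 3723)) = 1/(-9760 + 4499) = 1/(-5261) = -1/5261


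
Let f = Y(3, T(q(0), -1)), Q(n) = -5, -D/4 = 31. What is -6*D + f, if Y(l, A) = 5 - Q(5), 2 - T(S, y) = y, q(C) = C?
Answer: 754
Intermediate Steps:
D = -124 (D = -4*31 = -124)
T(S, y) = 2 - y
Y(l, A) = 10 (Y(l, A) = 5 - 1*(-5) = 5 + 5 = 10)
f = 10
-6*D + f = -6*(-124) + 10 = 744 + 10 = 754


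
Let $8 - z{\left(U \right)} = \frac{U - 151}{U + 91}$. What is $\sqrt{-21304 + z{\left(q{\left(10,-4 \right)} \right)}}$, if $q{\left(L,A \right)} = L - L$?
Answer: $\frac{i \sqrt{176338435}}{91} \approx 145.93 i$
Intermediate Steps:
$q{\left(L,A \right)} = 0$
$z{\left(U \right)} = 8 - \frac{-151 + U}{91 + U}$ ($z{\left(U \right)} = 8 - \frac{U - 151}{U + 91} = 8 - \frac{-151 + U}{91 + U}$)
$\sqrt{-21304 + z{\left(q{\left(10,-4 \right)} \right)}} = \sqrt{-21304 + \frac{879 + 7 \cdot 0}{91 + 0}} = \sqrt{-21304 + \frac{879 + 0}{91}} = \sqrt{-21304 + \frac{1}{91} \cdot 879} = \sqrt{-21304 + \frac{879}{91}} = \sqrt{- \frac{1937785}{91}} = \frac{i \sqrt{176338435}}{91}$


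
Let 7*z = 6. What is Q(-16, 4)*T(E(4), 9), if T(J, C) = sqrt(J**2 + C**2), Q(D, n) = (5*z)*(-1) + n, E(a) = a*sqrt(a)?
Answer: -2*sqrt(145)/7 ≈ -3.4405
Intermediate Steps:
E(a) = a**(3/2)
z = 6/7 (z = (1/7)*6 = 6/7 ≈ 0.85714)
Q(D, n) = -30/7 + n (Q(D, n) = (5*(6/7))*(-1) + n = (30/7)*(-1) + n = -30/7 + n)
T(J, C) = sqrt(C**2 + J**2)
Q(-16, 4)*T(E(4), 9) = (-30/7 + 4)*sqrt(9**2 + (4**(3/2))**2) = -2*sqrt(81 + 8**2)/7 = -2*sqrt(81 + 64)/7 = -2*sqrt(145)/7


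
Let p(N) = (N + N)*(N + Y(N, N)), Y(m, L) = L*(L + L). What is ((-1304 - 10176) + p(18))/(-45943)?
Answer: -12496/45943 ≈ -0.27199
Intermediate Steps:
Y(m, L) = 2*L² (Y(m, L) = L*(2*L) = 2*L²)
p(N) = 2*N*(N + 2*N²) (p(N) = (N + N)*(N + 2*N²) = (2*N)*(N + 2*N²) = 2*N*(N + 2*N²))
((-1304 - 10176) + p(18))/(-45943) = ((-1304 - 10176) + 18²*(2 + 4*18))/(-45943) = (-11480 + 324*(2 + 72))*(-1/45943) = (-11480 + 324*74)*(-1/45943) = (-11480 + 23976)*(-1/45943) = 12496*(-1/45943) = -12496/45943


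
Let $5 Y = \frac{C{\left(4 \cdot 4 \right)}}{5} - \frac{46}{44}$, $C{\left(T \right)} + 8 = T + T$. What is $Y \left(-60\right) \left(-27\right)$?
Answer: $\frac{66906}{55} \approx 1216.5$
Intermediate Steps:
$C{\left(T \right)} = -8 + 2 T$ ($C{\left(T \right)} = -8 + \left(T + T\right) = -8 + 2 T$)
$Y = \frac{413}{550}$ ($Y = \frac{\frac{-8 + 2 \cdot 4 \cdot 4}{5} - \frac{46}{44}}{5} = \frac{\left(-8 + 2 \cdot 16\right) \frac{1}{5} - \frac{23}{22}}{5} = \frac{\left(-8 + 32\right) \frac{1}{5} - \frac{23}{22}}{5} = \frac{24 \cdot \frac{1}{5} - \frac{23}{22}}{5} = \frac{\frac{24}{5} - \frac{23}{22}}{5} = \frac{1}{5} \cdot \frac{413}{110} = \frac{413}{550} \approx 0.75091$)
$Y \left(-60\right) \left(-27\right) = \frac{413}{550} \left(-60\right) \left(-27\right) = \left(- \frac{2478}{55}\right) \left(-27\right) = \frac{66906}{55}$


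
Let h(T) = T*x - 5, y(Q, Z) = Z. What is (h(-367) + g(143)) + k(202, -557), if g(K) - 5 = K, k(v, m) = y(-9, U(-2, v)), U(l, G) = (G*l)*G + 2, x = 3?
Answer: -82564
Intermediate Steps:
U(l, G) = 2 + l*G**2 (U(l, G) = l*G**2 + 2 = 2 + l*G**2)
h(T) = -5 + 3*T (h(T) = T*3 - 5 = 3*T - 5 = -5 + 3*T)
k(v, m) = 2 - 2*v**2
g(K) = 5 + K
(h(-367) + g(143)) + k(202, -557) = ((-5 + 3*(-367)) + (5 + 143)) + (2 - 2*202**2) = ((-5 - 1101) + 148) + (2 - 2*40804) = (-1106 + 148) + (2 - 81608) = -958 - 81606 = -82564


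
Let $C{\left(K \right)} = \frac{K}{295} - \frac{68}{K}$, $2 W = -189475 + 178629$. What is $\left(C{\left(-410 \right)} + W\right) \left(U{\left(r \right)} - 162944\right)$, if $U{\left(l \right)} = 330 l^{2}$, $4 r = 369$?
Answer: $- \frac{1388420398084857}{96760} \approx -1.4349 \cdot 10^{10}$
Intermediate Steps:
$r = \frac{369}{4}$ ($r = \frac{1}{4} \cdot 369 = \frac{369}{4} \approx 92.25$)
$W = -5423$ ($W = \frac{-189475 + 178629}{2} = \frac{1}{2} \left(-10846\right) = -5423$)
$C{\left(K \right)} = - \frac{68}{K} + \frac{K}{295}$ ($C{\left(K \right)} = K \frac{1}{295} - \frac{68}{K} = \frac{K}{295} - \frac{68}{K} = - \frac{68}{K} + \frac{K}{295}$)
$\left(C{\left(-410 \right)} + W\right) \left(U{\left(r \right)} - 162944\right) = \left(\left(- \frac{68}{-410} + \frac{1}{295} \left(-410\right)\right) - 5423\right) \left(330 \left(\frac{369}{4}\right)^{2} - 162944\right) = \left(\left(\left(-68\right) \left(- \frac{1}{410}\right) - \frac{82}{59}\right) - 5423\right) \left(330 \cdot \frac{136161}{16} - 162944\right) = \left(\left(\frac{34}{205} - \frac{82}{59}\right) - 5423\right) \left(\frac{22466565}{8} - 162944\right) = \left(- \frac{14804}{12095} - 5423\right) \frac{21163013}{8} = \left(- \frac{65605989}{12095}\right) \frac{21163013}{8} = - \frac{1388420398084857}{96760}$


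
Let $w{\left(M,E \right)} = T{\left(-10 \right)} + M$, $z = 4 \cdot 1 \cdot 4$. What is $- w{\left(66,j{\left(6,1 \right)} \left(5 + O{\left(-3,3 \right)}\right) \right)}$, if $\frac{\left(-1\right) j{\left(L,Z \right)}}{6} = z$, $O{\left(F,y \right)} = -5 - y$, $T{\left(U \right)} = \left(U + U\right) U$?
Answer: $-266$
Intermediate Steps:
$T{\left(U \right)} = 2 U^{2}$ ($T{\left(U \right)} = 2 U U = 2 U^{2}$)
$z = 16$ ($z = 4 \cdot 4 = 16$)
$j{\left(L,Z \right)} = -96$ ($j{\left(L,Z \right)} = \left(-6\right) 16 = -96$)
$w{\left(M,E \right)} = 200 + M$ ($w{\left(M,E \right)} = 2 \left(-10\right)^{2} + M = 2 \cdot 100 + M = 200 + M$)
$- w{\left(66,j{\left(6,1 \right)} \left(5 + O{\left(-3,3 \right)}\right) \right)} = - (200 + 66) = \left(-1\right) 266 = -266$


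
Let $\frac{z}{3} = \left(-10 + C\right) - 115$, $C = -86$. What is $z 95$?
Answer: $-60135$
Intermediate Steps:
$z = -633$ ($z = 3 \left(\left(-10 - 86\right) - 115\right) = 3 \left(-96 - 115\right) = 3 \left(-211\right) = -633$)
$z 95 = \left(-633\right) 95 = -60135$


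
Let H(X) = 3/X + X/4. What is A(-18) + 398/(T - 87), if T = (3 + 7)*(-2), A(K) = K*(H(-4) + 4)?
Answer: -9463/214 ≈ -44.220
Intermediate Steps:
H(X) = 3/X + X/4 (H(X) = 3/X + X*(1/4) = 3/X + X/4)
A(K) = 9*K/4 (A(K) = K*((3/(-4) + (1/4)*(-4)) + 4) = K*((3*(-1/4) - 1) + 4) = K*((-3/4 - 1) + 4) = K*(-7/4 + 4) = K*(9/4) = 9*K/4)
T = -20 (T = 10*(-2) = -20)
A(-18) + 398/(T - 87) = (9/4)*(-18) + 398/(-20 - 87) = -81/2 + 398/(-107) = -81/2 + 398*(-1/107) = -81/2 - 398/107 = -9463/214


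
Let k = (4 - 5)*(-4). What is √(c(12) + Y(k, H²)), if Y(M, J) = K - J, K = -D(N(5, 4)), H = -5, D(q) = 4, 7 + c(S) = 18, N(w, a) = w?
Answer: 3*I*√2 ≈ 4.2426*I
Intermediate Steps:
c(S) = 11 (c(S) = -7 + 18 = 11)
K = -4 (K = -1*4 = -4)
k = 4 (k = -1*(-4) = 4)
Y(M, J) = -4 - J
√(c(12) + Y(k, H²)) = √(11 + (-4 - 1*(-5)²)) = √(11 + (-4 - 1*25)) = √(11 + (-4 - 25)) = √(11 - 29) = √(-18) = 3*I*√2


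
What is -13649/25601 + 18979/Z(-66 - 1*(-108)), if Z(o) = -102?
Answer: -487273577/2611302 ≈ -186.60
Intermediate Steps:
-13649/25601 + 18979/Z(-66 - 1*(-108)) = -13649/25601 + 18979/(-102) = -13649*1/25601 + 18979*(-1/102) = -13649/25601 - 18979/102 = -487273577/2611302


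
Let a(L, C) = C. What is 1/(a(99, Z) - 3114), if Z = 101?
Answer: -1/3013 ≈ -0.00033189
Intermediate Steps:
1/(a(99, Z) - 3114) = 1/(101 - 3114) = 1/(-3013) = -1/3013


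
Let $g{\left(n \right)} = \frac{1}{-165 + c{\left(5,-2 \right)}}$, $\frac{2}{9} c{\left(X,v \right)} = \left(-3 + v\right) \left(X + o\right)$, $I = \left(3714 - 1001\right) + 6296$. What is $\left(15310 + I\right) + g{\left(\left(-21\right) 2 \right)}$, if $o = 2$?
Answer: $\frac{15685753}{645} \approx 24319.0$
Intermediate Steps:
$I = 9009$ ($I = 2713 + 6296 = 9009$)
$c{\left(X,v \right)} = \frac{9 \left(-3 + v\right) \left(2 + X\right)}{2}$ ($c{\left(X,v \right)} = \frac{9 \left(-3 + v\right) \left(X + 2\right)}{2} = \frac{9 \left(-3 + v\right) \left(2 + X\right)}{2}$)
$g{\left(n \right)} = - \frac{2}{645}$ ($g{\left(n \right)} = \frac{1}{-165 + \left(-27 + 9 \left(-2\right) - \frac{135}{2} + \frac{9}{2} \cdot 5 \left(-2\right)\right)} = \frac{1}{-165 - \frac{315}{2}} = \frac{1}{- \frac{645}{2}} = - \frac{2}{645}$)
$\left(15310 + I\right) + g{\left(\left(-21\right) 2 \right)} = \left(15310 + 9009\right) - \frac{2}{645} = 24319 - \frac{2}{645} = \frac{15685753}{645}$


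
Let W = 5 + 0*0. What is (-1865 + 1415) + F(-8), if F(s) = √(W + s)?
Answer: -450 + I*√3 ≈ -450.0 + 1.732*I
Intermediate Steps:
W = 5 (W = 5 + 0 = 5)
F(s) = √(5 + s)
(-1865 + 1415) + F(-8) = (-1865 + 1415) + √(5 - 8) = -450 + √(-3) = -450 + I*√3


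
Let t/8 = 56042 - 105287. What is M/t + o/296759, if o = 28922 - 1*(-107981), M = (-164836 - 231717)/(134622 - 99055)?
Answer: 1918399137905687/4158179783987880 ≈ 0.46136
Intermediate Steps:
M = -396553/35567 ≈ -11.149
t = -393960 (t = 8*(56042 - 105287) = 8*(-49245) = -393960)
o = 136903 (o = 28922 + 107981 = 136903)
M/t + o/296759 = -396553/35567/(-393960) + 136903/296759 = -396553/35567*(-1/393960) + 136903*(1/296759) = 396553/14011975320 + 136903/296759 = 1918399137905687/4158179783987880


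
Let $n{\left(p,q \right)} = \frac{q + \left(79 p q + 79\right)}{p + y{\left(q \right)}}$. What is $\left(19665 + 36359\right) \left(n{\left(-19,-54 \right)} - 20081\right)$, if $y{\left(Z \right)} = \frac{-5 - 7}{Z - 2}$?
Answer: $- \frac{359472897816}{263} \approx -1.3668 \cdot 10^{9}$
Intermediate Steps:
$y{\left(Z \right)} = - \frac{12}{-2 + Z}$
$n{\left(p,q \right)} = \frac{79 + q + 79 p q}{p - \frac{12}{-2 + q}}$ ($n{\left(p,q \right)} = \frac{q + \left(79 p q + 79\right)}{p - \frac{12}{-2 + q}} = \frac{q + \left(79 + 79 p q\right)}{p - \frac{12}{-2 + q}} = \frac{79 + q + 79 p q}{p - \frac{12}{-2 + q}}$)
$\left(19665 + 36359\right) \left(n{\left(-19,-54 \right)} - 20081\right) = \left(19665 + 36359\right) \left(\frac{\left(-2 - 54\right) \left(79 - 54 + 79 \left(-19\right) \left(-54\right)\right)}{-12 - 19 \left(-2 - 54\right)} - 20081\right) = 56024 \left(\frac{1}{-12 - -1064} \left(-56\right) \left(79 - 54 + 81054\right) - 20081\right) = 56024 \left(\frac{1}{-12 + 1064} \left(-56\right) 81079 - 20081\right) = 56024 \left(\frac{1}{1052} \left(-56\right) 81079 - 20081\right) = 56024 \left(- \frac{1135106}{263} - 20081\right) = 56024 \left(- \frac{6416409}{263}\right) = - \frac{359472897816}{263}$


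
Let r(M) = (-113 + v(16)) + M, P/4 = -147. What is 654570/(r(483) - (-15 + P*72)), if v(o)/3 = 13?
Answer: 65457/4276 ≈ 15.308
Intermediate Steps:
P = -588 (P = 4*(-147) = -588)
v(o) = 39 (v(o) = 3*13 = 39)
r(M) = -74 + M (r(M) = (-113 + 39) + M = -74 + M)
654570/(r(483) - (-15 + P*72)) = 654570/((-74 + 483) - (-15 - 588*72)) = 654570/(409 - (-15 - 42336)) = 654570/(409 - 1*(-42351)) = 654570/(409 + 42351) = 654570/42760 = 654570*(1/42760) = 65457/4276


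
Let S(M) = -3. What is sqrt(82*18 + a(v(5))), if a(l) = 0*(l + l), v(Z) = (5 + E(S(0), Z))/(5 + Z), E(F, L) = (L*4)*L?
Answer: 6*sqrt(41) ≈ 38.419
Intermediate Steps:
E(F, L) = 4*L**2 (E(F, L) = (4*L)*L = 4*L**2)
v(Z) = (5 + 4*Z**2)/(5 + Z)
a(l) = 0 (a(l) = 0*(2*l) = 0)
sqrt(82*18 + a(v(5))) = sqrt(82*18 + 0) = sqrt(1476 + 0) = sqrt(1476) = 6*sqrt(41)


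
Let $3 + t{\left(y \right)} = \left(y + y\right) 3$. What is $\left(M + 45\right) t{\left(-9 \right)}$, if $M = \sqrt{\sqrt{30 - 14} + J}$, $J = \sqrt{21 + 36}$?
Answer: $-2565 - 57 \sqrt{4 + \sqrt{57}} \approx -2758.7$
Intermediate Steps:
$t{\left(y \right)} = -3 + 6 y$ ($t{\left(y \right)} = -3 + \left(y + y\right) 3 = -3 + 2 y 3 = -3 + 6 y$)
$J = \sqrt{57} \approx 7.5498$
$M = \sqrt{4 + \sqrt{57}}$ ($M = \sqrt{\sqrt{30 - 14} + \sqrt{57}} = \sqrt{\sqrt{16} + \sqrt{57}} = \sqrt{4 + \sqrt{57}} \approx 3.3985$)
$\left(M + 45\right) t{\left(-9 \right)} = \left(\sqrt{4 + \sqrt{57}} + 45\right) \left(-3 + 6 \left(-9\right)\right) = \left(45 + \sqrt{4 + \sqrt{57}}\right) \left(-3 - 54\right) = \left(45 + \sqrt{4 + \sqrt{57}}\right) \left(-57\right) = -2565 - 57 \sqrt{4 + \sqrt{57}}$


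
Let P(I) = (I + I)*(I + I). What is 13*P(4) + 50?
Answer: 882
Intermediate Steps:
P(I) = 4*I² (P(I) = (2*I)*(2*I) = 4*I²)
13*P(4) + 50 = 13*(4*4²) + 50 = 13*(4*16) + 50 = 13*64 + 50 = 832 + 50 = 882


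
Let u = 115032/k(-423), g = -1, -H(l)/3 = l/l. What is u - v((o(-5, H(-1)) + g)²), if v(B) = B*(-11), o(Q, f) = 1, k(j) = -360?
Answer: -4793/15 ≈ -319.53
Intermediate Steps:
H(l) = -3 (H(l) = -3*l/l = -3*1 = -3)
u = -4793/15 (u = 115032/(-360) = 115032*(-1/360) = -4793/15 ≈ -319.53)
v(B) = -11*B
u - v((o(-5, H(-1)) + g)²) = -4793/15 - (-11)*(1 - 1)² = -4793/15 - (-11)*0² = -4793/15 - (-11)*0 = -4793/15 - 1*0 = -4793/15 + 0 = -4793/15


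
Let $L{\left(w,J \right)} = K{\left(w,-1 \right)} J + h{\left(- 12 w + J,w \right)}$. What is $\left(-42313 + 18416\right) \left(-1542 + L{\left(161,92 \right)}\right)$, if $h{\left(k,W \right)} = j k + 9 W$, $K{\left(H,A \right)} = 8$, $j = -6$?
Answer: $-279188651$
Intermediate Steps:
$h{\left(k,W \right)} = - 6 k + 9 W$
$L{\left(w,J \right)} = 2 J + 81 w$ ($L{\left(w,J \right)} = 8 J + \left(- 6 \left(- 12 w + J\right) + 9 w\right) = 8 J + \left(- 6 \left(J - 12 w\right) + 9 w\right) = 8 J + \left(\left(- 6 J + 72 w\right) + 9 w\right) = 8 J - \left(- 81 w + 6 J\right) = 2 J + 81 w$)
$\left(-42313 + 18416\right) \left(-1542 + L{\left(161,92 \right)}\right) = \left(-42313 + 18416\right) \left(-1542 + \left(2 \cdot 92 + 81 \cdot 161\right)\right) = - 23897 \left(-1542 + \left(184 + 13041\right)\right) = - 23897 \left(-1542 + 13225\right) = \left(-23897\right) 11683 = -279188651$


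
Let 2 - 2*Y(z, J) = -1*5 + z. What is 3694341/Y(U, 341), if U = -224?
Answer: 351842/11 ≈ 31986.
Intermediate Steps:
Y(z, J) = 7/2 - z/2 (Y(z, J) = 1 - (-1*5 + z)/2 = 1 - (-5 + z)/2 = 1 + (5/2 - z/2) = 7/2 - z/2)
3694341/Y(U, 341) = 3694341/(7/2 - ½*(-224)) = 3694341/(7/2 + 112) = 3694341/(231/2) = 3694341*(2/231) = 351842/11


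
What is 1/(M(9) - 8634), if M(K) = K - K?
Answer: -1/8634 ≈ -0.00011582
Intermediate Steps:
M(K) = 0
1/(M(9) - 8634) = 1/(0 - 8634) = 1/(-8634) = -1/8634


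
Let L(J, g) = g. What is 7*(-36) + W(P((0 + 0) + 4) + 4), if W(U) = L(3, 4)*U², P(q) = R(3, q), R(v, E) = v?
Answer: -56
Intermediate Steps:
P(q) = 3
W(U) = 4*U²
7*(-36) + W(P((0 + 0) + 4) + 4) = 7*(-36) + 4*(3 + 4)² = -252 + 4*7² = -252 + 4*49 = -252 + 196 = -56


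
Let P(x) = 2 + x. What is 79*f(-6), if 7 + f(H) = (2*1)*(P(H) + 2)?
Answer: -869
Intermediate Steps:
f(H) = 1 + 2*H (f(H) = -7 + (2*1)*((2 + H) + 2) = -7 + 2*(4 + H) = -7 + (8 + 2*H) = 1 + 2*H)
79*f(-6) = 79*(1 + 2*(-6)) = 79*(1 - 12) = 79*(-11) = -869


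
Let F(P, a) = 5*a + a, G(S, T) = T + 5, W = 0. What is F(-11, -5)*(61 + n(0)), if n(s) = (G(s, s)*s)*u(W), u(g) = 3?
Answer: -1830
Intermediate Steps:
G(S, T) = 5 + T
F(P, a) = 6*a
n(s) = 3*s*(5 + s) (n(s) = ((5 + s)*s)*3 = (s*(5 + s))*3 = 3*s*(5 + s))
F(-11, -5)*(61 + n(0)) = (6*(-5))*(61 + 3*0*(5 + 0)) = -30*(61 + 3*0*5) = -30*(61 + 0) = -30*61 = -1830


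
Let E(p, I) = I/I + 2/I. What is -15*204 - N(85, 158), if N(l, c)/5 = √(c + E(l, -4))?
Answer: -3060 - 5*√634/2 ≈ -3122.9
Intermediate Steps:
E(p, I) = 1 + 2/I
N(l, c) = 5*√(½ + c) (N(l, c) = 5*√(c + (2 - 4)/(-4)) = 5*√(c - ¼*(-2)) = 5*√(c + ½) = 5*√(½ + c))
-15*204 - N(85, 158) = -15*204 - 5*√(2 + 4*158)/2 = -3060 - 5*√(2 + 632)/2 = -3060 - 5*√634/2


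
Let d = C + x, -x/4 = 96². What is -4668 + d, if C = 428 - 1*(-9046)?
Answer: -32058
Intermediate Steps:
C = 9474 (C = 428 + 9046 = 9474)
x = -36864 (x = -4*96² = -4*9216 = -36864)
d = -27390 (d = 9474 - 36864 = -27390)
-4668 + d = -4668 - 27390 = -32058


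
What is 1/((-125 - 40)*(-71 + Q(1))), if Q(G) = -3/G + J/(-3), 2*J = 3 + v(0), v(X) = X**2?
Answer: 2/24585 ≈ 8.1350e-5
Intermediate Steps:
J = 3/2 (J = (3 + 0**2)/2 = (3 + 0)/2 = (1/2)*3 = 3/2 ≈ 1.5000)
Q(G) = -1/2 - 3/G (Q(G) = -3/G + (3/2)/(-3) = -3/G + (3/2)*(-1/3) = -3/G - 1/2 = -1/2 - 3/G)
1/((-125 - 40)*(-71 + Q(1))) = 1/((-125 - 40)*(-71 + (1/2)*(-6 - 1*1)/1)) = 1/(-165*(-71 + (1/2)*1*(-6 - 1))) = 1/(-165*(-71 + (1/2)*1*(-7))) = 1/(-165*(-71 - 7/2)) = 1/(-165*(-149/2)) = 1/(24585/2) = 2/24585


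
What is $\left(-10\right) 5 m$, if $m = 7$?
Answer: $-350$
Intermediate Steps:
$\left(-10\right) 5 m = \left(-10\right) 5 \cdot 7 = \left(-50\right) 7 = -350$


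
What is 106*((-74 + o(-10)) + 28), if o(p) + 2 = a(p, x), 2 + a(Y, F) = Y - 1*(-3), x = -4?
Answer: -6042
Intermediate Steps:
a(Y, F) = 1 + Y (a(Y, F) = -2 + (Y - 1*(-3)) = -2 + (Y + 3) = -2 + (3 + Y) = 1 + Y)
o(p) = -1 + p (o(p) = -2 + (1 + p) = -1 + p)
106*((-74 + o(-10)) + 28) = 106*((-74 + (-1 - 10)) + 28) = 106*((-74 - 11) + 28) = 106*(-85 + 28) = 106*(-57) = -6042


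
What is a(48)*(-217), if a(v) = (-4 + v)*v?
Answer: -458304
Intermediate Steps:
a(v) = v*(-4 + v)
a(48)*(-217) = (48*(-4 + 48))*(-217) = (48*44)*(-217) = 2112*(-217) = -458304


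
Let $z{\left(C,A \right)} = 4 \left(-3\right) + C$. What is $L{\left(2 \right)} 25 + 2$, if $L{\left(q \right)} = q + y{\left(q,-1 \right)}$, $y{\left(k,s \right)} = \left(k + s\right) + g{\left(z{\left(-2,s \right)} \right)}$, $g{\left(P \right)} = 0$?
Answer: $77$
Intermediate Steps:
$z{\left(C,A \right)} = -12 + C$
$y{\left(k,s \right)} = k + s$ ($y{\left(k,s \right)} = \left(k + s\right) + 0 = k + s$)
$L{\left(q \right)} = -1 + 2 q$ ($L{\left(q \right)} = q + \left(q - 1\right) = q + \left(-1 + q\right) = -1 + 2 q$)
$L{\left(2 \right)} 25 + 2 = \left(-1 + 2 \cdot 2\right) 25 + 2 = \left(-1 + 4\right) 25 + 2 = 3 \cdot 25 + 2 = 75 + 2 = 77$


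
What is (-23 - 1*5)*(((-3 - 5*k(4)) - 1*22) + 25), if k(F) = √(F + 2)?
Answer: 140*√6 ≈ 342.93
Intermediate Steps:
k(F) = √(2 + F)
(-23 - 1*5)*(((-3 - 5*k(4)) - 1*22) + 25) = (-23 - 1*5)*(((-3 - 5*√(2 + 4)) - 1*22) + 25) = (-23 - 5)*(((-3 - 5*√6) - 22) + 25) = -28*((-25 - 5*√6) + 25) = -(-140)*√6 = 140*√6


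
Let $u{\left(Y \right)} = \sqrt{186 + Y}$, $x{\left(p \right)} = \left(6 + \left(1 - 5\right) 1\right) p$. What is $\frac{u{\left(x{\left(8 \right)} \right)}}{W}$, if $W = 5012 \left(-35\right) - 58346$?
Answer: $- \frac{\sqrt{202}}{233766} \approx -6.0799 \cdot 10^{-5}$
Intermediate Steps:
$x{\left(p \right)} = 2 p$ ($x{\left(p \right)} = \left(6 - 4\right) p = 2 p$)
$W = -233766$ ($W = -175420 - 58346 = -233766$)
$\frac{u{\left(x{\left(8 \right)} \right)}}{W} = \frac{\sqrt{186 + 2 \cdot 8}}{-233766} = \sqrt{186 + 16} \left(- \frac{1}{233766}\right) = \sqrt{202} \left(- \frac{1}{233766}\right) = - \frac{\sqrt{202}}{233766}$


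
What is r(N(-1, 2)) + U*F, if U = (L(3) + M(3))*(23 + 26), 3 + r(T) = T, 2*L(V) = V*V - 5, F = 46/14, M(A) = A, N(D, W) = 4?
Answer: 806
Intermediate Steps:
F = 23/7 (F = 46*(1/14) = 23/7 ≈ 3.2857)
L(V) = -5/2 + V**2/2 (L(V) = (V*V - 5)/2 = (V**2 - 5)/2 = (-5 + V**2)/2 = -5/2 + V**2/2)
r(T) = -3 + T
U = 245 (U = ((-5/2 + (1/2)*3**2) + 3)*(23 + 26) = ((-5/2 + (1/2)*9) + 3)*49 = ((-5/2 + 9/2) + 3)*49 = (2 + 3)*49 = 5*49 = 245)
r(N(-1, 2)) + U*F = (-3 + 4) + 245*(23/7) = 1 + 805 = 806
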